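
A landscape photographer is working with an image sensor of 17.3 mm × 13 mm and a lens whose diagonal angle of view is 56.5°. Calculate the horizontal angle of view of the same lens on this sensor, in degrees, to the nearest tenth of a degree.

Sensor diagonal = √(17.3² + 13²) = √468.2900 ≈ 21.6400 mm.
From the diagonal AOV: f = 21.6400 / (2·tan(28.25°)) = 21.6400 / 1.07464 ≈ 20.1370 mm.
Horizontal AOV = 2·arctan(17.3 / (2 × 20.1370)) = 2·arctan(0.42956) ≈ 46.4926°.

46.5°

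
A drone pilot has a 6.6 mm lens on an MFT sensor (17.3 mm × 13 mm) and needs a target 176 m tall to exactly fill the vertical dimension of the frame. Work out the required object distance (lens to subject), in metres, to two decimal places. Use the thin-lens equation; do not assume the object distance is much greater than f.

89.36 m

W: 176 m = 176000 mm.
Magnification m = h/W = dᵢ/dₒ; combined with 1/f = 1/dₒ + 1/dᵢ this gives dₒ = f·(1 + W/h).
dₒ = 6.6 mm × (1 + 176000/13) = 6.6 × 13539.4615 ≈ 89360.446 mm = 89.3604 m.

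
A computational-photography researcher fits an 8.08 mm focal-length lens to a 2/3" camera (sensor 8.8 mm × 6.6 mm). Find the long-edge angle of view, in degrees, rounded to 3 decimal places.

Angle of view α = 2·arctan(w/2f) with w = 8.8 mm and f = 8.08 mm.
w/2f = 0.54455; arctan(0.54455) ≈ 28.5707°, so α ≈ 57.1414°.

57.141°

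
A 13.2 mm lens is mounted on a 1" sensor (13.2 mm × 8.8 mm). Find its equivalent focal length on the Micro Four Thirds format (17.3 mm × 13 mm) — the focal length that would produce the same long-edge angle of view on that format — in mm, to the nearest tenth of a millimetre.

Equal angle of view means equal width/f ratio, so f₂ = f₁ · (width₂/width₁) = 13.2 × 17.3/13.2.
f₂ = 13.2 × 1.31061 ≈ 17.300 mm.

17.3 mm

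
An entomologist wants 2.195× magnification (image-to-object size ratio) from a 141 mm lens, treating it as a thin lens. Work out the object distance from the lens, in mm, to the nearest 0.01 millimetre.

205.24 mm

With m = dᵢ/dₒ and 1/f = 1/dₒ + 1/dᵢ, substituting dᵢ = m·dₒ gives 1/f = (1 + 1/m)/dₒ, hence dₒ = f·(1 + 1/m).
dₒ = 141 × (1 + 1/2.195) = 141 × 1.45558 ≈ 205.237 mm.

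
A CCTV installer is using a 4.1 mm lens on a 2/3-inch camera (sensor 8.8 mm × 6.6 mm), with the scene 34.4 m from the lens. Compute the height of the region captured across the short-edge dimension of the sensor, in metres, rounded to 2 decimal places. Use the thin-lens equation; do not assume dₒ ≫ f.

55.37 m

dₒ: 34.4 m = 34400 mm.
Similar triangles through the lens centre give W/dₒ = h/dᵢ; with 1/f = 1/dₒ + 1/dᵢ this gives W = h·(dₒ − f)/f.
W = 6.6 mm × (34400 − 4.1) / 4.1 = 6.6 × 8389.2439 ≈ 55369.010 mm = 55.369 m.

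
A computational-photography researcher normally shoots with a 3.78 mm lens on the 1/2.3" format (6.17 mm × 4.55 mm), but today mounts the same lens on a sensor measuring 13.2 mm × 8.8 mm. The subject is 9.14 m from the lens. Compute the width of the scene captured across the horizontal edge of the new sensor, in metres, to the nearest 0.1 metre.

The focal length stays 3.78 mm; the relevant sensor dimension is now w = 13.2 mm. Object distance dₒ = 9.14 m = 9140 mm.
Thin-lens field width W = w·(dₒ − f)/f = 13.2 × (9140 − 3.78)/3.78 ≈ 31904.260 mm = 31.9043 m.

31.9 m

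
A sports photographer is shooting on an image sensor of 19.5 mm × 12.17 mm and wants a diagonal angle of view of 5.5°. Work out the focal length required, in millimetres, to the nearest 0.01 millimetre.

Sensor diagonal = √(19.5² + 12.17²) = √528.3589 ≈ 22.9861 mm.
From α = 2·arctan(d/2f) we get f = d / (2·tan(α/2)).
With d = 22.9861 mm and α/2 = 2.75°, tan(α/2) ≈ 0.04803, so f ≈ 22.9861 / 0.09607 ≈ 239.2714 mm.

239.27 mm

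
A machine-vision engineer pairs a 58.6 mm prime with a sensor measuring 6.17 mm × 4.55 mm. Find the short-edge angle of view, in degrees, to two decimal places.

4.45°

Angle of view α = 2·arctan(h/2f) with h = 4.55 mm and f = 58.6 mm.
h/2f = 0.03882; arctan(0.03882) ≈ 2.2233°, so α ≈ 4.4465°.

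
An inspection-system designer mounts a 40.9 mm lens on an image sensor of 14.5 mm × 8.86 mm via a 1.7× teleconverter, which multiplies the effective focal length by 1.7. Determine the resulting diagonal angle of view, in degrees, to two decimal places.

13.93°

Effective focal length f = 40.9 × 1.7 = 69.53 mm.
Sensor diagonal = √(14.5² + 8.86²) = √288.7496 ≈ 16.9926 mm.
α = 2·arctan(16.993 / (2 × 69.53)) = 2·arctan(0.12220) ≈ 13.9336°.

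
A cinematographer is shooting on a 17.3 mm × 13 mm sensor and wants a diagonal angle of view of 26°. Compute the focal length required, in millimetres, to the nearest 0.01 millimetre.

46.87 mm

Sensor diagonal = √(17.3² + 13²) = √468.2900 ≈ 21.6400 mm.
From α = 2·arctan(d/2f) we get f = d / (2·tan(α/2)).
With d = 21.6400 mm and α/2 = 13°, tan(α/2) ≈ 0.23087, so f ≈ 21.6400 / 0.46174 ≈ 46.8666 mm.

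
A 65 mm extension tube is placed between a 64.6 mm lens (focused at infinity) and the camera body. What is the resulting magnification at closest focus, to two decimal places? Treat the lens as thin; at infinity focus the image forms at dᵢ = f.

The tube moves the image plane from f to f + e, so dᵢ = 64.6 + 65 = 129.6 mm. Focus is achieved when 1/f = 1/dₒ + 1/dᵢ, giving dₒ = 1/(1/f − 1/(f+e)).
Magnification m = dᵢ/dₒ = (f+e)·(1/f − 1/(f+e)) = e/f = 65/64.6 ≈ 1.0062.

1.01×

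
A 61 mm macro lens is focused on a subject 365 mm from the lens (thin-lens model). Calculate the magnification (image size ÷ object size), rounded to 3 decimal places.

0.201×

Thin lens: 1/f = 1/dₒ + 1/dᵢ → 1/dᵢ = 1/61 − 1/365 = 0.0136537 mm⁻¹, so dᵢ ≈ 73.2401 mm.
Magnification m = dᵢ/dₒ = 73.2401/365 ≈ 0.20066.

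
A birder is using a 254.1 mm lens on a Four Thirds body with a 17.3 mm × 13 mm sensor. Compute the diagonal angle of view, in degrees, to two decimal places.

Sensor diagonal = √(17.3² + 13²) = √468.2900 ≈ 21.6400 mm.
Angle of view α = 2·arctan(d/2f) with d = 21.6400 mm and f = 254.1 mm.
d/2f = 0.04258; arctan(0.04258) ≈ 2.4383°, so α ≈ 4.8766°.

4.88°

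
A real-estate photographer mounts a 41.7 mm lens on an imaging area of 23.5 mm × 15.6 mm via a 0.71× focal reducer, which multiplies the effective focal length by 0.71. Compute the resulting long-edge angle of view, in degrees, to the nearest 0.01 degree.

43.29°

Effective focal length f = 41.7 × 0.71 = 29.607 mm.
α = 2·arctan(23.5 / (2 × 29.607)) = 2·arctan(0.39687) ≈ 43.2929°.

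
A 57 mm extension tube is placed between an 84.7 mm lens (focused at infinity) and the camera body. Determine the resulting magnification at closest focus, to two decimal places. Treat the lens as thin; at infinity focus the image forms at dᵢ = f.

The tube moves the image plane from f to f + e, so dᵢ = 84.7 + 57 = 141.7 mm. Focus is achieved when 1/f = 1/dₒ + 1/dᵢ, giving dₒ = 1/(1/f − 1/(f+e)).
Magnification m = dᵢ/dₒ = (f+e)·(1/f − 1/(f+e)) = e/f = 57/84.7 ≈ 0.6730.

0.67×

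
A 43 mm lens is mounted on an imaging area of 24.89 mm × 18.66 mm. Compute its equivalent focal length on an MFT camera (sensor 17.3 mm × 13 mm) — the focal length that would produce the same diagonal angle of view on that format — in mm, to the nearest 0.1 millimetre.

Sensor diagonal = √(24.89² + 18.66²) = √967.7077 ≈ 31.1080 mm.
Sensor diagonal = √(17.3² + 13²) = √468.2900 ≈ 21.6400 mm.
Equal angle of view means equal diagonal/f ratio, so f₂ = f₁ · (diagonal₂/diagonal₁) = 43 × 21.6400/31.1080.
f₂ = 43 × 0.69564 ≈ 29.913 mm.

29.9 mm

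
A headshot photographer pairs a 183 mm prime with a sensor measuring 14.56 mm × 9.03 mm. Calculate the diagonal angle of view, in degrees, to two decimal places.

5.36°

Sensor diagonal = √(14.56² + 9.03²) = √293.5345 ≈ 17.1328 mm.
Angle of view α = 2·arctan(d/2f) with d = 17.1328 mm and f = 183 mm.
d/2f = 0.04681; arctan(0.04681) ≈ 2.6801°, so α ≈ 5.3602°.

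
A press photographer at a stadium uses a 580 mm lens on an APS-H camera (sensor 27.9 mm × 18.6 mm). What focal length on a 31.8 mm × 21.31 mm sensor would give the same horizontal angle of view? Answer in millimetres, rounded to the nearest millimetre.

Equal angle of view means equal width/f ratio, so f₂ = f₁ · (width₂/width₁) = 580 × 31.8/27.9.
f₂ = 580 × 1.13978 ≈ 661.075 mm.

661 mm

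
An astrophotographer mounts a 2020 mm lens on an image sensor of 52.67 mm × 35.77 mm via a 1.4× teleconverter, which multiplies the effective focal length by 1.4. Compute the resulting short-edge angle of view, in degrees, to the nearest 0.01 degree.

Effective focal length f = 2020 × 1.4 = 2828 mm.
α = 2·arctan(35.77 / (2 × 2828)) = 2·arctan(0.00632) ≈ 0.7247°.

0.72°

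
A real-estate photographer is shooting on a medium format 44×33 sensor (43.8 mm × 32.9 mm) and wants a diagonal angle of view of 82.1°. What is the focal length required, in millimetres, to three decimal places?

Sensor diagonal = √(43.8² + 32.9²) = √3000.8500 ≈ 54.7800 mm.
From α = 2·arctan(d/2f) we get f = d / (2·tan(α/2)).
With d = 54.7800 mm and α/2 = 41.05°, tan(α/2) ≈ 0.87082, so f ≈ 54.7800 / 1.74164 ≈ 31.4531 mm.

31.453 mm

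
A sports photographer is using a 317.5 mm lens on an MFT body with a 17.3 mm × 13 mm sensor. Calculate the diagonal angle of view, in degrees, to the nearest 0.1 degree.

Sensor diagonal = √(17.3² + 13²) = √468.2900 ≈ 21.6400 mm.
Angle of view α = 2·arctan(d/2f) with d = 21.6400 mm and f = 317.5 mm.
d/2f = 0.03408; arctan(0.03408) ≈ 1.9518°, so α ≈ 3.9036°.

3.9°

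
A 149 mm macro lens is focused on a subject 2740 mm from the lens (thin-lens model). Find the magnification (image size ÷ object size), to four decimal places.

Thin lens: 1/f = 1/dₒ + 1/dᵢ → 1/dᵢ = 1/149 − 1/2740 = 0.0063464 mm⁻¹, so dᵢ ≈ 157.5685 mm.
Magnification m = dᵢ/dₒ = 157.5685/2740 ≈ 0.05751.

0.0575×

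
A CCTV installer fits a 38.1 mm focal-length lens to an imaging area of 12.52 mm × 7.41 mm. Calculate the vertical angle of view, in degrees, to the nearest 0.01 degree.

11.11°

Angle of view α = 2·arctan(h/2f) with h = 7.41 mm and f = 38.1 mm.
h/2f = 0.09724; arctan(0.09724) ≈ 5.5542°, so α ≈ 11.1084°.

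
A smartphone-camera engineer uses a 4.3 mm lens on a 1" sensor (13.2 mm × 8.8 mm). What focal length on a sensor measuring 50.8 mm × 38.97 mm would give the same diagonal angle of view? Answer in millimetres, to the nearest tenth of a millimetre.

Sensor diagonal = √(13.2² + 8.8²) = √251.6800 ≈ 15.8644 mm.
Sensor diagonal = √(50.8² + 38.97²) = √4099.3009 ≈ 64.0258 mm.
Equal angle of view means equal diagonal/f ratio, so f₂ = f₁ · (diagonal₂/diagonal₁) = 4.3 × 64.0258/15.8644.
f₂ = 4.3 × 4.03581 ≈ 17.354 mm.

17.4 mm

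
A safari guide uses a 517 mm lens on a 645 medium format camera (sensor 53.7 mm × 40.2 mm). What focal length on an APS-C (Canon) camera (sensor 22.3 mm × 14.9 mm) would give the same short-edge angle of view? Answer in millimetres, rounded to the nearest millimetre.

Equal angle of view means equal height/f ratio, so f₂ = f₁ · (height₂/height₁) = 517 × 14.9/40.2.
f₂ = 517 × 0.37065 ≈ 191.624 mm.

192 mm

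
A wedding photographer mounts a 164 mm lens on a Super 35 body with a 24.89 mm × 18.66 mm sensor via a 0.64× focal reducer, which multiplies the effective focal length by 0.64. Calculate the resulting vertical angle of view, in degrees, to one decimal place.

Effective focal length f = 164 × 0.64 = 104.96 mm.
α = 2·arctan(18.66 / (2 × 104.96)) = 2·arctan(0.08889) ≈ 10.1595°.

10.2°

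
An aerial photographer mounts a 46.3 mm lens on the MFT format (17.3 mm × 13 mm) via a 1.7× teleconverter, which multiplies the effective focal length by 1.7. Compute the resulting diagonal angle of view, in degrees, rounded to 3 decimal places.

Effective focal length f = 46.3 × 1.7 = 78.71 mm.
Sensor diagonal = √(17.3² + 13²) = √468.2900 ≈ 21.6400 mm.
α = 2·arctan(21.640 / (2 × 78.71)) = 2·arctan(0.13747) ≈ 15.6544°.

15.654°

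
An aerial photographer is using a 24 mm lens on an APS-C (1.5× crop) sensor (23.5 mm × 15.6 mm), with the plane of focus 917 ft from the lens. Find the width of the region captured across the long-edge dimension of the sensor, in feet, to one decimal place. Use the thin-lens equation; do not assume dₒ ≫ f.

dₒ: 917 ft × 304.8 mm/ft = 279501.59 mm.
Similar triangles through the lens centre give W/dₒ = w/dᵢ; with 1/f = 1/dₒ + 1/dᵢ this gives W = w·(dₒ − f)/f.
W = 23.5 mm × (279502 − 24) / 24 = 23.5 × 11644.8996 ≈ 273655.141 mm = 273655.141/304.8 ft = 897.819 ft.

897.8 ft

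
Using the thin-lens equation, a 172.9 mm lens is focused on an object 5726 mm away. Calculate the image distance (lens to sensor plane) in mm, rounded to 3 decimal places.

1/dᵢ = 1/f − 1/dₒ = 1/172.9 − 1/5726 = 0.0056090 mm⁻¹.
dᵢ = 1/0.0056090 ≈ 178.2834 mm.

178.283 mm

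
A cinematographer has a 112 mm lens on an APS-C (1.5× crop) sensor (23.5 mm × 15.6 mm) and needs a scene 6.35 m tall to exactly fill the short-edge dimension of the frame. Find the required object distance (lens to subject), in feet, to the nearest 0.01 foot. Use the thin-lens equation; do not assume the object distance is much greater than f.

149.94 ft

W: 6.35 m = 6350 mm.
Magnification m = h/W = dᵢ/dₒ; combined with 1/f = 1/dₒ + 1/dᵢ this gives dₒ = f·(1 + W/h).
dₒ = 112 mm × (1 + 6350/15.6) = 112 × 408.0513 ≈ 45701.744 mm = 45701.744/304.8 ft = 149.94 ft.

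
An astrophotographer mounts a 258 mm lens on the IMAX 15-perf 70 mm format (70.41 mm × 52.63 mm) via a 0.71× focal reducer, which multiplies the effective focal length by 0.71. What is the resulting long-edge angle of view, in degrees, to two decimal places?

21.76°

Effective focal length f = 258 × 0.71 = 183.18 mm.
α = 2·arctan(70.41 / (2 × 183.18)) = 2·arctan(0.19219) ≈ 21.7578°.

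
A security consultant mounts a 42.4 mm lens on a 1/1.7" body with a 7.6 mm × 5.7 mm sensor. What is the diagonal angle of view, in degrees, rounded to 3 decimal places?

12.784°

Sensor diagonal = √(7.6² + 5.7²) = √90.2500 ≈ 9.5000 mm.
Angle of view α = 2·arctan(d/2f) with d = 9.5000 mm and f = 42.4 mm.
d/2f = 0.11203; arctan(0.11203) ≈ 6.3921°, so α ≈ 12.7842°.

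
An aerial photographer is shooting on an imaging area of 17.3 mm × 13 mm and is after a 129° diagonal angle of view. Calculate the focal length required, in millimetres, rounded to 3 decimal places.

Sensor diagonal = √(17.3² + 13²) = √468.2900 ≈ 21.6400 mm.
From α = 2·arctan(d/2f) we get f = d / (2·tan(α/2)).
With d = 21.6400 mm and α/2 = 64.5°, tan(α/2) ≈ 2.09654, so f ≈ 21.6400 / 4.19309 ≈ 5.1609 mm.

5.161 mm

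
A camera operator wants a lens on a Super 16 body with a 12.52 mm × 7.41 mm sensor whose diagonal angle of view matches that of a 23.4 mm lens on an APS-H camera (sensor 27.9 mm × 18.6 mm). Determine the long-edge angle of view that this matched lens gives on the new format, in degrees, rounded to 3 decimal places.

Sensor diagonal = √(27.9² + 18.6²) = √1124.3700 ≈ 33.5316 mm.
Sensor diagonal = √(12.52² + 7.41²) = √211.6585 ≈ 14.5485 mm.
Equal diagonal AOV ⇒ f₂ = f₁ · 14.5485/33.5316 = 23.4 × 0.43387 ≈ 10.1526 mm.
Long-edge AOV on the new format = 2·arctan(12.52 / (2 × 10.1526)) = 2·arctan(0.61659) ≈ 63.3150°.

63.315°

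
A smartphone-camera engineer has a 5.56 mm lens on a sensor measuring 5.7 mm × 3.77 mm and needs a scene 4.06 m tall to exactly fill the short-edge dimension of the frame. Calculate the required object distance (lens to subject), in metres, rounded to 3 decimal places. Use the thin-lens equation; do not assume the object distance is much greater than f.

5.993 m

W: 4.06 m = 4060 mm.
Magnification m = h/W = dᵢ/dₒ; combined with 1/f = 1/dₒ + 1/dᵢ this gives dₒ = f·(1 + W/h).
dₒ = 5.56 mm × (1 + 4060/3.77) = 5.56 × 1077.9231 ≈ 5993.252 mm = 5.99325 m.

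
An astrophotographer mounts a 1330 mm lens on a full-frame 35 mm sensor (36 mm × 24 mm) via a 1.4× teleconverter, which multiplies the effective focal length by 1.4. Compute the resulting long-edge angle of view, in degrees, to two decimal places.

1.11°

Effective focal length f = 1330 × 1.4 = 1862 mm.
α = 2·arctan(36 / (2 × 1862)) = 2·arctan(0.00967) ≈ 1.1077°.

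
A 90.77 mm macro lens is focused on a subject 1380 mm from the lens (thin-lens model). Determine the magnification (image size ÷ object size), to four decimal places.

0.0704×

Thin lens: 1/f = 1/dₒ + 1/dᵢ → 1/dᵢ = 1/90.77 − 1/1380 = 0.0102922 mm⁻¹, so dᵢ ≈ 97.1608 mm.
Magnification m = dᵢ/dₒ = 97.1608/1380 ≈ 0.07041.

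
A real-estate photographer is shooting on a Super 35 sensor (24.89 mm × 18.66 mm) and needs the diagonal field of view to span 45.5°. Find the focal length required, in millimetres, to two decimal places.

Sensor diagonal = √(24.89² + 18.66²) = √967.7077 ≈ 31.1080 mm.
From α = 2·arctan(d/2f) we get f = d / (2·tan(α/2)).
With d = 31.1080 mm and α/2 = 22.75°, tan(α/2) ≈ 0.41933, so f ≈ 31.1080 / 0.83867 ≈ 37.0921 mm.

37.09 mm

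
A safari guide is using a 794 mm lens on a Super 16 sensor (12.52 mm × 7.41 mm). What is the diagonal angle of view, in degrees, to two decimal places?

Sensor diagonal = √(12.52² + 7.41²) = √211.6585 ≈ 14.5485 mm.
Angle of view α = 2·arctan(d/2f) with d = 14.5485 mm and f = 794 mm.
d/2f = 0.00916; arctan(0.00916) ≈ 0.5249°, so α ≈ 1.0498°.

1.05°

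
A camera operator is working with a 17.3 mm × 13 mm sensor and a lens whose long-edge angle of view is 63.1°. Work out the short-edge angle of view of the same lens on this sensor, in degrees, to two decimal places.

From the long-edge AOV: f = 17.3 / (2·tan(31.55°)) = 17.3 / 1.22800 ≈ 14.0879 mm.
Short-edge AOV = 2·arctan(13 / (2 × 14.0879)) = 2·arctan(0.46139) ≈ 49.5361°.

49.54°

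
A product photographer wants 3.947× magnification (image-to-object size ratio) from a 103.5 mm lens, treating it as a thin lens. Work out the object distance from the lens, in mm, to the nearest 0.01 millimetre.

With m = dᵢ/dₒ and 1/f = 1/dₒ + 1/dᵢ, substituting dᵢ = m·dₒ gives 1/f = (1 + 1/m)/dₒ, hence dₒ = f·(1 + 1/m).
dₒ = 103.5 × (1 + 1/3.947) = 103.5 × 1.25336 ≈ 129.722 mm.

129.72 mm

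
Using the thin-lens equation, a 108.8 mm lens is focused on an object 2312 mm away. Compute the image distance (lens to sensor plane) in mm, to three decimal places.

1/dᵢ = 1/f − 1/dₒ = 1/108.8 − 1/2312 = 0.0087587 mm⁻¹.
dᵢ = 1/0.0087587 ≈ 114.1728 mm.

114.173 mm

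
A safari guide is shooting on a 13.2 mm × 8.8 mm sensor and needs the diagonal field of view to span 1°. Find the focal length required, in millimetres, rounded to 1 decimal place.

Sensor diagonal = √(13.2² + 8.8²) = √251.6800 ≈ 15.8644 mm.
From α = 2·arctan(d/2f) we get f = d / (2·tan(α/2)).
With d = 15.8644 mm and α/2 = 0.5°, tan(α/2) ≈ 0.00873, so f ≈ 15.8644 / 0.01745 ≈ 908.9416 mm.

908.9 mm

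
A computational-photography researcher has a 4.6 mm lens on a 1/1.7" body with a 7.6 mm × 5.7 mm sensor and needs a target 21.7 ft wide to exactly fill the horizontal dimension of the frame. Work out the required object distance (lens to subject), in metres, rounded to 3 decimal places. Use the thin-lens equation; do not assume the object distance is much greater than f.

W: 21.7 ft × 304.8 mm/ft = 6614.16 mm.
Magnification m = w/W = dᵢ/dₒ; combined with 1/f = 1/dₒ + 1/dᵢ this gives dₒ = f·(1 + W/w).
dₒ = 4.6 mm × (1 + 6614.16/7.6) = 4.6 × 871.2842 ≈ 4007.907 mm = 4.00791 m.

4.008 m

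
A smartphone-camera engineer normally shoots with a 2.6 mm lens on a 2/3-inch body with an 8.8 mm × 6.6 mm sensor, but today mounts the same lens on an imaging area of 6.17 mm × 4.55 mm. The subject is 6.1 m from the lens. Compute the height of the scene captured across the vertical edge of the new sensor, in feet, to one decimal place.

The focal length stays 2.6 mm; the relevant sensor dimension is now h = 4.55 mm. Object distance dₒ = 6.1 m = 6100 mm.
Thin-lens field height W = h·(dₒ − f)/f = 4.55 × (6100 − 2.6)/2.6 ≈ 10670.450 mm = 10670.450/304.8 ft = 35.008 ft.

35.0 ft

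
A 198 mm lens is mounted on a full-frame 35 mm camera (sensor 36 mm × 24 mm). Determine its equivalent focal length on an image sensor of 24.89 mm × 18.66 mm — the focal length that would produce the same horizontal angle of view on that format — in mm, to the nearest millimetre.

Equal angle of view means equal width/f ratio, so f₂ = f₁ · (width₂/width₁) = 198 × 24.89/36.
f₂ = 198 × 0.69139 ≈ 136.895 mm.

137 mm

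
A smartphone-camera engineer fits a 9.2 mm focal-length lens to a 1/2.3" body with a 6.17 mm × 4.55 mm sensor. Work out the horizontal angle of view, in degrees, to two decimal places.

Angle of view α = 2·arctan(w/2f) with w = 6.17 mm and f = 9.2 mm.
w/2f = 0.33533; arctan(0.33533) ≈ 18.5376°, so α ≈ 37.0753°.

37.08°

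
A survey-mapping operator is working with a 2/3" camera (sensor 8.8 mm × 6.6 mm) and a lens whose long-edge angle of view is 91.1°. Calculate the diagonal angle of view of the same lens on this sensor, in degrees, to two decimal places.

103.75°

From the long-edge AOV: f = 8.8 / (2·tan(45.55°)) = 8.8 / 2.03877 ≈ 4.3163 mm.
Sensor diagonal = √(8.8² + 6.6²) = √121.0000 ≈ 11.0000 mm.
Diagonal AOV = 2·arctan(11.0000 / (2 × 4.3163)) = 2·arctan(1.27423) ≈ 103.7513°.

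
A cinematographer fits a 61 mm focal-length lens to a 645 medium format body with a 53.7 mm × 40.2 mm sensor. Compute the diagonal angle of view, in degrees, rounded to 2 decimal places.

57.61°

Sensor diagonal = √(53.7² + 40.2²) = √4499.7300 ≈ 67.0800 mm.
Angle of view α = 2·arctan(d/2f) with d = 67.0800 mm and f = 61 mm.
d/2f = 0.54984; arctan(0.54984) ≈ 28.8036°, so α ≈ 57.6072°.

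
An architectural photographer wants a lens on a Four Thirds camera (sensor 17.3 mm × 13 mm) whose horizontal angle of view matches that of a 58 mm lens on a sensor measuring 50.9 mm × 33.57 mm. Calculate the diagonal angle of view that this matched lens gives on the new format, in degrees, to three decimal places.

Equal horizontal AOV ⇒ f₂ = f₁ · 17.3/50.9 = 58 × 0.33988 ≈ 19.7132 mm.
Sensor diagonal = √(17.3² + 13²) = √468.2900 ≈ 21.6400 mm.
Diagonal AOV on the new format = 2·arctan(21.6400 / (2 × 19.7132)) = 2·arctan(0.54887) ≈ 57.5223°.

57.522°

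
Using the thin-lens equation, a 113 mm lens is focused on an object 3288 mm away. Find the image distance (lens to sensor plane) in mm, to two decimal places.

1/dᵢ = 1/f − 1/dₒ = 1/113 − 1/3288 = 0.0085454 mm⁻¹.
dᵢ = 1/0.0085454 ≈ 117.0217 mm.

117.02 mm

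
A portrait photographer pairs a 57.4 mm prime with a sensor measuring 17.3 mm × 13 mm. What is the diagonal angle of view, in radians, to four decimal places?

0.3726 rad

Sensor diagonal = √(17.3² + 13²) = √468.2900 ≈ 21.6400 mm.
Angle of view α = 2·arctan(d/2f) with d = 21.6400 mm and f = 57.4 mm.
d/2f = 0.18850; arctan(0.18850) ≈ 0.1863 rad, so α ≈ 0.3726 rad.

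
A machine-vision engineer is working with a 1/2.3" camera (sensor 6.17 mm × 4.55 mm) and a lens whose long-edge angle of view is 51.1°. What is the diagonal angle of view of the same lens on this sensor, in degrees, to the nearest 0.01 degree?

61.42°

From the long-edge AOV: f = 6.17 / (2·tan(25.55°)) = 6.17 / 0.95609 ≈ 6.4533 mm.
Sensor diagonal = √(6.17² + 4.55²) = √58.7714 ≈ 7.6663 mm.
Diagonal AOV = 2·arctan(7.6663 / (2 × 6.4533)) = 2·arctan(0.59398) ≈ 61.4186°.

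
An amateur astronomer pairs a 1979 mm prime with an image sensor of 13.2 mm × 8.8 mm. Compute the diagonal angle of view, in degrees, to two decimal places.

0.46°

Sensor diagonal = √(13.2² + 8.8²) = √251.6800 ≈ 15.8644 mm.
Angle of view α = 2·arctan(d/2f) with d = 15.8644 mm and f = 1979 mm.
d/2f = 0.00401; arctan(0.00401) ≈ 0.2297°, so α ≈ 0.4593°.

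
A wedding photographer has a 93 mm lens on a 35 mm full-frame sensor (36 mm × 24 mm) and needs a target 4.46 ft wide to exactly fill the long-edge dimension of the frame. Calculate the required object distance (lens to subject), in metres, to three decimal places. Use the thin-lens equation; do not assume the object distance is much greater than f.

W: 4.46 ft × 304.8 mm/ft = 1359.41 mm.
Magnification m = w/W = dᵢ/dₒ; combined with 1/f = 1/dₒ + 1/dᵢ this gives dₒ = f·(1 + W/w).
dₒ = 93 mm × (1 + 1359.41/36) = 93 × 38.7613 ≈ 3604.804 mm = 3.6048 m.

3.605 m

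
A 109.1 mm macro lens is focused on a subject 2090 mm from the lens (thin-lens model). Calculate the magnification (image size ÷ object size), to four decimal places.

0.0551×

Thin lens: 1/f = 1/dₒ + 1/dᵢ → 1/dᵢ = 1/109.1 − 1/2090 = 0.0086874 mm⁻¹, so dᵢ ≈ 115.1088 mm.
Magnification m = dᵢ/dₒ = 115.1088/2090 ≈ 0.05508.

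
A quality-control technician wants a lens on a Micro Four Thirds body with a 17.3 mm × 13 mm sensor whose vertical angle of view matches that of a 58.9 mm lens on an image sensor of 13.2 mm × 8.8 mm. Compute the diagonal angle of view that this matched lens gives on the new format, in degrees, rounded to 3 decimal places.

Equal vertical AOV ⇒ f₂ = f₁ · 13/8.8 = 58.9 × 1.47727 ≈ 87.0114 mm.
Sensor diagonal = √(17.3² + 13²) = √468.2900 ≈ 21.6400 mm.
Diagonal AOV on the new format = 2·arctan(21.6400 / (2 × 87.0114)) = 2·arctan(0.12435) ≈ 14.1769°.

14.177°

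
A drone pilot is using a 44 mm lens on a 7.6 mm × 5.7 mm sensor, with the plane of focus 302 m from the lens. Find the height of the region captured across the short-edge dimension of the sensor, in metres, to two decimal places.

39.12 m

dₒ: 302 m = 302000 mm.
Similar triangles through the lens centre give W/dₒ = h/dᵢ; with 1/f = 1/dₒ + 1/dᵢ this gives W = h·(dₒ − f)/f.
W = 5.7 mm × (302000 − 44) / 44 = 5.7 × 6862.6364 ≈ 39117.027 mm = 39.117 m.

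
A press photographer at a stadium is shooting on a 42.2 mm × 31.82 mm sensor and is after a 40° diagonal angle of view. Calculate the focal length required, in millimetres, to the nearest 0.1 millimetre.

Sensor diagonal = √(42.2² + 31.82²) = √2793.3524 ≈ 52.8522 mm.
From α = 2·arctan(d/2f) we get f = d / (2·tan(α/2)).
With d = 52.8522 mm and α/2 = 20°, tan(α/2) ≈ 0.36397, so f ≈ 52.8522 / 0.72794 ≈ 72.6051 mm.

72.6 mm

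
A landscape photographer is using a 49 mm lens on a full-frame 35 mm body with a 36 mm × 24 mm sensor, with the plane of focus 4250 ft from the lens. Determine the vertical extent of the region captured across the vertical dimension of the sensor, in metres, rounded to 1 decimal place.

dₒ: 4250 ft × 304.8 mm/ft = 1295399.96 mm.
Similar triangles through the lens centre give W/dₒ = h/dᵢ; with 1/f = 1/dₒ + 1/dᵢ this gives W = h·(dₒ − f)/f.
W = 24 mm × (1.2954e+06 − 49) / 49 = 24 × 26435.7338 ≈ 634457.612 mm = 634.458 m.

634.5 m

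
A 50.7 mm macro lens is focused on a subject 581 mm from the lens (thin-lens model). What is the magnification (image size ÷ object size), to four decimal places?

Thin lens: 1/f = 1/dₒ + 1/dᵢ → 1/dᵢ = 1/50.7 − 1/581 = 0.0180027 mm⁻¹, so dᵢ ≈ 55.5472 mm.
Magnification m = dᵢ/dₒ = 55.5472/581 ≈ 0.09561.

0.0956×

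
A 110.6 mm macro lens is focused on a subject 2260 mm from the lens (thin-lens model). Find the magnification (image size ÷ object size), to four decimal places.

0.0515×

Thin lens: 1/f = 1/dₒ + 1/dᵢ → 1/dᵢ = 1/110.6 − 1/2260 = 0.0085991 mm⁻¹, so dᵢ ≈ 116.2911 mm.
Magnification m = dᵢ/dₒ = 116.2911/2260 ≈ 0.05146.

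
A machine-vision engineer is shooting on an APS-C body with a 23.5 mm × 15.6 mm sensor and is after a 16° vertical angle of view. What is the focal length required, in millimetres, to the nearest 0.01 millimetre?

From α = 2·arctan(h/2f) we get f = h / (2·tan(α/2)).
With h = 15.6 mm and α/2 = 8°, tan(α/2) ≈ 0.14054, so f ≈ 15.6 / 0.28108 ≈ 55.4999 mm.

55.50 mm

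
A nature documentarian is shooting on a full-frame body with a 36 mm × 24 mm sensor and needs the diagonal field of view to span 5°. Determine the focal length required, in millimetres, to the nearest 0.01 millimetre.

495.48 mm

Sensor diagonal = √(36² + 24²) = √1872.0000 ≈ 43.2666 mm.
From α = 2·arctan(d/2f) we get f = d / (2·tan(α/2)).
With d = 43.2666 mm and α/2 = 2.5°, tan(α/2) ≈ 0.04366, so f ≈ 43.2666 / 0.08732 ≈ 495.4842 mm.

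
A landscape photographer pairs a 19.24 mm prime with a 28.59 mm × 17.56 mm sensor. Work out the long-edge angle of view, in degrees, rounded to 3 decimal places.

73.223°

Angle of view α = 2·arctan(w/2f) with w = 28.59 mm and f = 19.24 mm.
w/2f = 0.74298; arctan(0.74298) ≈ 36.6117°, so α ≈ 73.2235°.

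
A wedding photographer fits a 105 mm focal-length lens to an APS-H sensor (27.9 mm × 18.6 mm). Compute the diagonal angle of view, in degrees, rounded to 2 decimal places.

18.14°

Sensor diagonal = √(27.9² + 18.6²) = √1124.3700 ≈ 33.5316 mm.
Angle of view α = 2·arctan(d/2f) with d = 33.5316 mm and f = 105 mm.
d/2f = 0.15967; arctan(0.15967) ≈ 9.0721°, so α ≈ 18.1442°.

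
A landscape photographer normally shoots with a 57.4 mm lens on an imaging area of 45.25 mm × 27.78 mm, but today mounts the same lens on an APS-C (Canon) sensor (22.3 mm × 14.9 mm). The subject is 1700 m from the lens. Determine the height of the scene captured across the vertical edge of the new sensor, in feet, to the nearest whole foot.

The focal length stays 57.4 mm; the relevant sensor dimension is now h = 14.9 mm. Object distance dₒ = 1700 m = 1.7e+06 mm.
Thin-lens field height W = h·(dₒ − f)/f = 14.9 × (1.7e+06 − 57.4)/57.4 ≈ 441274.299 mm = 441274.299/304.8 ft = 1447.75 ft.

1448 ft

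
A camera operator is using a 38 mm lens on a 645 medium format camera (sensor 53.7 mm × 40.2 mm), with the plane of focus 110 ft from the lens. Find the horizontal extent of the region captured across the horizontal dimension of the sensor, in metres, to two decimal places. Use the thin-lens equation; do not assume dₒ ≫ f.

47.33 m

dₒ: 110 ft × 304.8 mm/ft = 33528.00 mm.
Similar triangles through the lens centre give W/dₒ = w/dᵢ; with 1/f = 1/dₒ + 1/dᵢ this gives W = w·(dₒ − f)/f.
W = 53.7 mm × (33528 − 38) / 38 = 53.7 × 881.3158 ≈ 47326.656 mm = 47.3267 m.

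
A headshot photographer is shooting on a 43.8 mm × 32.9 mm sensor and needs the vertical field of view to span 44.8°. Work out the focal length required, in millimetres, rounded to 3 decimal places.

39.911 mm

From α = 2·arctan(h/2f) we get f = h / (2·tan(α/2)).
With h = 32.9 mm and α/2 = 22.4°, tan(α/2) ≈ 0.41217, so f ≈ 32.9 / 0.82434 ≈ 39.9107 mm.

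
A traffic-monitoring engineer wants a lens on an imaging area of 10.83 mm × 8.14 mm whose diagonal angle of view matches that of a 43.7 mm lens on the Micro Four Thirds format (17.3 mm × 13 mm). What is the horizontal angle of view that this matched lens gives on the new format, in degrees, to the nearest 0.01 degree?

Sensor diagonal = √(17.3² + 13²) = √468.2900 ≈ 21.6400 mm.
Sensor diagonal = √(10.83² + 8.14²) = √183.5485 ≈ 13.5480 mm.
Equal diagonal AOV ⇒ f₂ = f₁ · 13.5480/21.6400 = 43.7 × 0.62606 ≈ 27.3589 mm.
Horizontal AOV on the new format = 2·arctan(10.83 / (2 × 27.3589)) = 2·arctan(0.19792) ≈ 22.3911°.

22.39°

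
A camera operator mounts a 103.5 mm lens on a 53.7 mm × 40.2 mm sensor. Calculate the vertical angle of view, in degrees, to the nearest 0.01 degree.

Angle of view α = 2·arctan(h/2f) with h = 40.2 mm and f = 103.5 mm.
h/2f = 0.19420; arctan(0.19420) ≈ 10.9902°, so α ≈ 21.9804°.

21.98°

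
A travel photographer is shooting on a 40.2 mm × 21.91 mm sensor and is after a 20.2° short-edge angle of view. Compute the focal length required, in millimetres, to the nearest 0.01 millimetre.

61.50 mm

From α = 2·arctan(h/2f) we get f = h / (2·tan(α/2)).
With h = 21.91 mm and α/2 = 10.1°, tan(α/2) ≈ 0.17813, so f ≈ 21.91 / 0.35625 ≈ 61.5010 mm.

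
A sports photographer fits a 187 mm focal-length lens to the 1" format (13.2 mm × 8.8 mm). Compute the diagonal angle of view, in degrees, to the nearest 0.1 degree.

Sensor diagonal = √(13.2² + 8.8²) = √251.6800 ≈ 15.8644 mm.
Angle of view α = 2·arctan(d/2f) with d = 15.8644 mm and f = 187 mm.
d/2f = 0.04242; arctan(0.04242) ≈ 2.4289°, so α ≈ 4.8579°.

4.9°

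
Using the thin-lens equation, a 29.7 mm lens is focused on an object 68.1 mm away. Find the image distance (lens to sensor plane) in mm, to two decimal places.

52.67 mm

1/dᵢ = 1/f − 1/dₒ = 1/29.7 − 1/68.1 = 0.0189857 mm⁻¹.
dᵢ = 1/0.0189857 ≈ 52.6711 mm.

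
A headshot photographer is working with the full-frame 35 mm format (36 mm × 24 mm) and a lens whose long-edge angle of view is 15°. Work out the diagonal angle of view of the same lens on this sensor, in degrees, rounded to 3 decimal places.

17.982°

From the long-edge AOV: f = 36 / (2·tan(7.5°)) = 36 / 0.26330 ≈ 136.7236 mm.
Sensor diagonal = √(36² + 24²) = √1872.0000 ≈ 43.2666 mm.
Diagonal AOV = 2·arctan(43.2666 / (2 × 136.7236)) = 2·arctan(0.15823) ≈ 17.9824°.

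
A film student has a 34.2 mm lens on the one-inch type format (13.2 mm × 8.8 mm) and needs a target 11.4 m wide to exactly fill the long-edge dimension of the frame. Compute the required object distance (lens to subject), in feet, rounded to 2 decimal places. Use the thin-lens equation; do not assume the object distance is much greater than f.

97.02 ft

W: 11.4 m = 11400 mm.
Magnification m = w/W = dᵢ/dₒ; combined with 1/f = 1/dₒ + 1/dᵢ this gives dₒ = f·(1 + W/w).
dₒ = 34.2 mm × (1 + 11400/13.2) = 34.2 × 864.6364 ≈ 29570.564 mm = 29570.564/304.8 ft = 97.0163 ft.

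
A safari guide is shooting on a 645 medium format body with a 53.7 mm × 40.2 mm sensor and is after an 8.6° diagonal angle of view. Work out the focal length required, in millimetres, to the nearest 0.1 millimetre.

Sensor diagonal = √(53.7² + 40.2²) = √4499.7300 ≈ 67.0800 mm.
From α = 2·arctan(d/2f) we get f = d / (2·tan(α/2)).
With d = 67.0800 mm and α/2 = 4.3°, tan(α/2) ≈ 0.07519, so f ≈ 67.0800 / 0.15038 ≈ 446.0679 mm.

446.1 mm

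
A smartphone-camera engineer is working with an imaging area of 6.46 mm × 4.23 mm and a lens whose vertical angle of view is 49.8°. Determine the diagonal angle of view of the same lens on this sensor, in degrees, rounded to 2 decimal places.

From the vertical AOV: f = 4.23 / (2·tan(24.9°)) = 4.23 / 0.92837 ≈ 4.5564 mm.
Sensor diagonal = √(6.46² + 4.23²) = √59.6245 ≈ 7.7217 mm.
Diagonal AOV = 2·arctan(7.7217 / (2 × 4.5564)) = 2·arctan(0.84735) ≈ 80.5525°.

80.55°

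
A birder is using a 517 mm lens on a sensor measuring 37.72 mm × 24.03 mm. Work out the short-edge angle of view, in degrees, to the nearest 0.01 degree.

2.66°

Angle of view α = 2·arctan(h/2f) with h = 24.03 mm and f = 517 mm.
h/2f = 0.02324; arctan(0.02324) ≈ 1.3313°, so α ≈ 2.6626°.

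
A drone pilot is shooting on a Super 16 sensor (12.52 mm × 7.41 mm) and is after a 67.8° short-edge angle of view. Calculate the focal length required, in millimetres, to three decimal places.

From α = 2·arctan(h/2f) we get f = h / (2·tan(α/2)).
With h = 7.41 mm and α/2 = 33.9°, tan(α/2) ≈ 0.67197, so f ≈ 7.41 / 1.34394 ≈ 5.5136 mm.

5.514 mm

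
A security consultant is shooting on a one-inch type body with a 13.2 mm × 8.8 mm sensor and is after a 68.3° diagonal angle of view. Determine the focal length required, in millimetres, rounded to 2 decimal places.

Sensor diagonal = √(13.2² + 8.8²) = √251.6800 ≈ 15.8644 mm.
From α = 2·arctan(d/2f) we get f = d / (2·tan(α/2)).
With d = 15.8644 mm and α/2 = 34.15°, tan(α/2) ≈ 0.67832, so f ≈ 15.8644 / 1.35665 ≈ 11.6938 mm.

11.69 mm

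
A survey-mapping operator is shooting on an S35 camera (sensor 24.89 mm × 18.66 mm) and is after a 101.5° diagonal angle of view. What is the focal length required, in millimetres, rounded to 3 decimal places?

12.708 mm

Sensor diagonal = √(24.89² + 18.66²) = √967.7077 ≈ 31.1080 mm.
From α = 2·arctan(d/2f) we get f = d / (2·tan(α/2)).
With d = 31.1080 mm and α/2 = 50.75°, tan(α/2) ≈ 1.22394, so f ≈ 31.1080 / 2.44788 ≈ 12.7082 mm.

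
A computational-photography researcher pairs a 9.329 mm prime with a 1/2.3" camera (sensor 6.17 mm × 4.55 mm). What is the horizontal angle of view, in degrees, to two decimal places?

Angle of view α = 2·arctan(w/2f) with w = 6.17 mm and f = 9.329 mm.
w/2f = 0.33069; arctan(0.33069) ≈ 18.2985°, so α ≈ 36.5970°.

36.60°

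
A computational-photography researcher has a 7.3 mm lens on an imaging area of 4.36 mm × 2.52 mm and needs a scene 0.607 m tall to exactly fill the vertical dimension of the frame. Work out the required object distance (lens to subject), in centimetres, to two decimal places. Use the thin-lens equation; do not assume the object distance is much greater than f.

W: 0.607 m = 607 mm.
Magnification m = h/W = dᵢ/dₒ; combined with 1/f = 1/dₒ + 1/dᵢ this gives dₒ = f·(1 + W/h).
dₒ = 7.3 mm × (1 + 607/2.52) = 7.3 × 241.8730 ≈ 1765.673 mm = 176.567 cm.

176.57 cm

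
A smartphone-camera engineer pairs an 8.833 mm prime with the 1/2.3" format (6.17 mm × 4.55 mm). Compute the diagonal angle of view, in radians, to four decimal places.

Sensor diagonal = √(6.17² + 4.55²) = √58.7714 ≈ 7.6663 mm.
Angle of view α = 2·arctan(d/2f) with d = 7.6663 mm and f = 8.833 mm.
d/2f = 0.43396; arctan(0.43396) ≈ 0.4094 rad, so α ≈ 0.8189 rad.

0.8189 rad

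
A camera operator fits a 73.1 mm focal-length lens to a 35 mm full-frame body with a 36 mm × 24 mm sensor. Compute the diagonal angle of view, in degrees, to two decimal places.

32.97°

Sensor diagonal = √(36² + 24²) = √1872.0000 ≈ 43.2666 mm.
Angle of view α = 2·arctan(d/2f) with d = 43.2666 mm and f = 73.1 mm.
d/2f = 0.29594; arctan(0.29594) ≈ 16.4857°, so α ≈ 32.9713°.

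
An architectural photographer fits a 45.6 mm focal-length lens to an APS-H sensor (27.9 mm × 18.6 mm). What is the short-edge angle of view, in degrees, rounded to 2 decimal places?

Angle of view α = 2·arctan(h/2f) with h = 18.6 mm and f = 45.6 mm.
h/2f = 0.20395; arctan(0.20395) ≈ 11.5272°, so α ≈ 23.0545°.

23.05°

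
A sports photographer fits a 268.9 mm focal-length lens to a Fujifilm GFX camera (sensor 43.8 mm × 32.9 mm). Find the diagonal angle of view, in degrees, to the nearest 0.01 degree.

11.63°

Sensor diagonal = √(43.8² + 32.9²) = √3000.8500 ≈ 54.7800 mm.
Angle of view α = 2·arctan(d/2f) with d = 54.7800 mm and f = 268.9 mm.
d/2f = 0.10186; arctan(0.10186) ≈ 5.8161°, so α ≈ 11.6321°.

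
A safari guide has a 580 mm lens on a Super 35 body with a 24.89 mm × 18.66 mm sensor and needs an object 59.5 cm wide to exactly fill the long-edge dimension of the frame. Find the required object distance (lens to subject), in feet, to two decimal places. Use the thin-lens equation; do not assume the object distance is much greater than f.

47.39 ft

W: 59.5 cm = 595 mm.
Magnification m = w/W = dᵢ/dₒ; combined with 1/f = 1/dₒ + 1/dᵢ this gives dₒ = f·(1 + W/w).
dₒ = 580 mm × (1 + 595/24.89) = 580 × 24.9052 ≈ 14445.006 mm = 14445.006/304.8 ft = 47.3918 ft.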